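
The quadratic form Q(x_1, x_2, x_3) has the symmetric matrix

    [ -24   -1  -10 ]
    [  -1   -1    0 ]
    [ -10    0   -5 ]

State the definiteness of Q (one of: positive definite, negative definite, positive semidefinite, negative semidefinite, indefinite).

negative definite

Leading principal minors: Δ_1 = -24, Δ_2 = 23, Δ_3 = -15.
The signs alternate starting with Δ_1 < 0, so by Sylvester's criterion Q is negative definite.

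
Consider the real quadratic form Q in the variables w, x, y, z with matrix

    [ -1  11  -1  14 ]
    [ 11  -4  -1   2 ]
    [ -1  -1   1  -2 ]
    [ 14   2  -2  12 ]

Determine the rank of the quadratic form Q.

3

Congruent diagonalization of A (simultaneous row and column reduction) yields pivots -1, 117, 10/13, 0.
That gives 2 positive, 1 negative, 1 zero pivots.
The rank is the number of nonzero pivots: 3.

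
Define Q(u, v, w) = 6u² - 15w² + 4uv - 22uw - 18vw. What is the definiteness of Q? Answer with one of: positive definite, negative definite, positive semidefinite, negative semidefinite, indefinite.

indefinite

The symmetric matrix is A = [[6, 2, -11], [2, 0, -9], [-11, -9, -15]].
Symmetric row and column elimination reduces A to a congruent diagonal form with pivots 6, -2/3, 15/2.
Counting signs: 2 positive, 1 negative.
Hence Q is indefinite.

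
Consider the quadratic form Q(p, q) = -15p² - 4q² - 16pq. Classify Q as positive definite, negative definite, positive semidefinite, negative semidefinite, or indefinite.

indefinite

The associated matrix is A = [[-15, -8], [-8, -4]].
An LDLᵀ factorisation of A has diagonal entries -15, 4/15.
That gives 1 positive, 1 negative pivots.
Hence Q is indefinite.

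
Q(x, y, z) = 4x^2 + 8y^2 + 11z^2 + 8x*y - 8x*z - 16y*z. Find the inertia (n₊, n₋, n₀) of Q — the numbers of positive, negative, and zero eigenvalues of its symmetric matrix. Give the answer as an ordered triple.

(3, 0, 0)

Write A = [[4, 4, -4], [4, 8, -8], [-4, -8, 11]].
Symmetric row and column elimination reduces A to a congruent diagonal form with pivots 4, 4, 3.
So there are 3 positive pivots.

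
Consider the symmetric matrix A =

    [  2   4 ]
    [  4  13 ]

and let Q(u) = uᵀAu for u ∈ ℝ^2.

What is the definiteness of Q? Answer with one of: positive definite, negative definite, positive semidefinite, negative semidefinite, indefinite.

Leading principal minors: Δ_1 = 2, Δ_2 = 10.
All leading principal minors are positive, so by Sylvester's criterion Q is positive definite.

positive definite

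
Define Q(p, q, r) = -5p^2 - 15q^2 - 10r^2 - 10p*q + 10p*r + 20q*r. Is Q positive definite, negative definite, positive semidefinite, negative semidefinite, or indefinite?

negative definite

Write A = [[-5, -5, 5], [-5, -15, 10], [5, 10, -10]].
Applying the same elementary operations to the rows and columns of A produces a congruent diagonal matrix with entries -5, -10, -5/2.
Counting signs: 3 negative.
Hence Q is negative definite.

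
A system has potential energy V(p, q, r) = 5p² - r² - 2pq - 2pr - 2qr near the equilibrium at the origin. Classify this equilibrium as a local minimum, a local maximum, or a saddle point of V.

saddle point

The Hessian at the origin is H = [[10, -2, -2], [-2, 0, -2], [-2, -2, -2]].
An LDLᵀ factorisation of H has diagonal entries 10, -2/5, 12.
So there are 2 positive, 1 negative pivots.
H is indefinite, so the origin is a saddle point.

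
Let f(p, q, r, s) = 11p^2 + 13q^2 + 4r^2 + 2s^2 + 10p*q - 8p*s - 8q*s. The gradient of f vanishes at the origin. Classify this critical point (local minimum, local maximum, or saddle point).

local minimum

The Hessian at the origin is H = [[22, 10, 0, -8], [10, 26, 0, -8], [0, 0, 8, 0], [-8, -8, 0, 4]].
Applying the same elementary operations to the rows and columns of H produces a congruent diagonal matrix with entries 22, 236/11, 8, 12/59.
So there are 4 positive pivots.
H is positive definite, so the origin is a strict local minimum.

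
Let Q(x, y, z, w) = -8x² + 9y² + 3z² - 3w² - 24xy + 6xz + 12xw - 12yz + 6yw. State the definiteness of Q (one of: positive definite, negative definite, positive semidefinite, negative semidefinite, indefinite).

The symmetric matrix is A = [[-8, -12, 3, 6], [-12, 9, -6, 3], [3, -6, 3, 0], [6, 3, 0, -3]].
Symmetric row and column elimination reduces A to a congruent diagonal form with pivots -8, 27, 1/24, 0.
So there are 2 positive, 1 negative, 1 zero pivots.
Hence Q is indefinite.

indefinite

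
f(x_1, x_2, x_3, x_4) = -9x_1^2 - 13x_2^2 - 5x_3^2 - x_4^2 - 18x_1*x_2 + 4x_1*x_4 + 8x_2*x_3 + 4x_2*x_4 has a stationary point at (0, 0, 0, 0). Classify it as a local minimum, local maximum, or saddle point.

local maximum

The Hessian at the origin is H = [[-18, -18, 0, 4], [-18, -26, 8, 4], [0, 8, -10, 0], [4, 4, 0, -2]].
Symmetric row and column elimination reduces H to a congruent diagonal form with pivots -18, -8, -2, -10/9.
That gives 4 negative pivots.
H is negative definite, so the origin is a strict local maximum.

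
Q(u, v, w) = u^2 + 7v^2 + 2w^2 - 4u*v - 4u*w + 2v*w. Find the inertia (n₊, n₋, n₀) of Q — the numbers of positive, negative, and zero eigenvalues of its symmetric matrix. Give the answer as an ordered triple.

The symmetric matrix is A = [[1, -2, -2], [-2, 7, 1], [-2, 1, 2]].
Symmetric row and column elimination reduces A to a congruent diagonal form with pivots 1, 3, -5.
That gives 2 positive, 1 negative pivots.

(2, 1, 0)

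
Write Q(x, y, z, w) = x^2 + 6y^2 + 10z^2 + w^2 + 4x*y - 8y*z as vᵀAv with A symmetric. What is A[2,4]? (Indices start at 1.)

The coefficient of y·w in Q is 0. For a symmetric A this equals A[2,4] + A[4,2] = 2·A[2,4].
So A[2,4] = 0/2 = 0.

0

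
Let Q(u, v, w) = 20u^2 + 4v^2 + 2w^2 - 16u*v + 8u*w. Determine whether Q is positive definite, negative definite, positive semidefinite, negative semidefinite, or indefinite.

indefinite

The symmetric matrix is A = [[20, -8, 4], [-8, 4, 0], [4, 0, 2]].
Symmetric row and column elimination reduces A to a congruent diagonal form with pivots 20, 4/5, -2.
That gives 2 positive, 1 negative pivots.
Hence Q is indefinite.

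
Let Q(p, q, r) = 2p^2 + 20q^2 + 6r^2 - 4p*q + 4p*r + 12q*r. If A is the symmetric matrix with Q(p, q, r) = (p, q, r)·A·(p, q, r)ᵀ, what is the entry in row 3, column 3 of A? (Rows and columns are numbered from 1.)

6

The coefficient of r^2 in Q is 6, and that is exactly A[3,3].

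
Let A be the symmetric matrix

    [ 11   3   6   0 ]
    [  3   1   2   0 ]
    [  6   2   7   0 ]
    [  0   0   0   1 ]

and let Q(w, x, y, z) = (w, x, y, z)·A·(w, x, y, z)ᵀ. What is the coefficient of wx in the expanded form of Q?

The coefficient of wx is A[1,2] + A[2,1] = 2·3 = 6.

6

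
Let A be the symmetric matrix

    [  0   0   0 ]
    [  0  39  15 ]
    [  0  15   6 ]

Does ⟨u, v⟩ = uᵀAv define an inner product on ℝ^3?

no

Applying the same elementary operations to the rows and columns of A produces a congruent diagonal matrix with entries 0, 39, 3/13.
Counting signs: 2 positive, 1 zero.
Hence Q is positive semidefinite.
⟨·,·⟩ is an inner product exactly when A is positive definite.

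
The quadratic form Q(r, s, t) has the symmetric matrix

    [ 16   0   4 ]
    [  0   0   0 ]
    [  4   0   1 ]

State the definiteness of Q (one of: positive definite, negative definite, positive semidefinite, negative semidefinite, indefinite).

Congruent diagonalization of A (simultaneous row and column reduction) yields pivots 16, 0, 0.
So there are 1 positive, 2 zero pivots.
Hence Q is positive semidefinite.

positive semidefinite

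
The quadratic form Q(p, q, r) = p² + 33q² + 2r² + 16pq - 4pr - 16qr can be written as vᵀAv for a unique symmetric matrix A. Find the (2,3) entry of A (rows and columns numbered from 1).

The coefficient of q·r in Q is -16. For a symmetric A this equals A[2,3] + A[3,2] = 2·A[2,3].
So A[2,3] = -16/2 = -8.

-8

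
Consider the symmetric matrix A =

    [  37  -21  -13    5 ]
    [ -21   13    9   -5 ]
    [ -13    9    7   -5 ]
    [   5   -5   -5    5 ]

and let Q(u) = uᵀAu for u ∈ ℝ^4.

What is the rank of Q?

Congruent diagonalization of A (simultaneous row and column reduction) yields pivots 37, 40/37, 0, 0.
That gives 2 positive, 2 zero pivots.
The rank is the number of nonzero pivots: 2.

2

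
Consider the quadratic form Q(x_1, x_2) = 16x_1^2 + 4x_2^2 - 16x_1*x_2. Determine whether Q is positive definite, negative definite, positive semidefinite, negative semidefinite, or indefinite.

positive semidefinite

The associated matrix is A = [[16, -8], [-8, 4]].
Congruent diagonalization of A (simultaneous row and column reduction) yields pivots 16, 0.
So there are 1 positive, 1 zero pivots.
Hence Q is positive semidefinite.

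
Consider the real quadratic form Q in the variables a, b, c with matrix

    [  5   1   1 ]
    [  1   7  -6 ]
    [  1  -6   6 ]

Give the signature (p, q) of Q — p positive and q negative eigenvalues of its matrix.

Row-reducing A symmetrically gives the diagonal entries 5, 34/5, 5/34.
That gives 3 positive pivots.

(3, 0)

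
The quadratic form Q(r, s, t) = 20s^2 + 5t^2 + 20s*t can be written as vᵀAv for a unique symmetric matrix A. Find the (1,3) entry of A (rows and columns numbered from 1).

The coefficient of r·t in Q is 0. For a symmetric A this equals A[1,3] + A[3,1] = 2·A[1,3].
So A[1,3] = 0/2 = 0.

0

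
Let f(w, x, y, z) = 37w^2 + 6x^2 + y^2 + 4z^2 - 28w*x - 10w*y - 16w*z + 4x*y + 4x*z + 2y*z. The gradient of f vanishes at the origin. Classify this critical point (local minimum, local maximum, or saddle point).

local minimum

The Hessian at the origin is H = [[74, -28, -10, -16], [-28, 12, 4, 4], [-10, 4, 2, 2], [-16, 4, 2, 8]].
Congruent diagonalization of H (simultaneous row and column reduction) yields pivots 74, 52/37, 8/13, 3/2.
That gives 4 positive pivots.
H is positive definite, so the origin is a strict local minimum.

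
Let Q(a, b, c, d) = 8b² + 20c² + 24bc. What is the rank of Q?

2

The associated matrix is A = [[0, 0, 0, 0], [0, 8, 12, 0], [0, 12, 20, 0], [0, 0, 0, 0]].
Symmetric row and column elimination reduces A to a congruent diagonal form with pivots 0, 8, 2, 0.
So there are 2 positive, 2 zero pivots.
The rank is the number of nonzero pivots: 2.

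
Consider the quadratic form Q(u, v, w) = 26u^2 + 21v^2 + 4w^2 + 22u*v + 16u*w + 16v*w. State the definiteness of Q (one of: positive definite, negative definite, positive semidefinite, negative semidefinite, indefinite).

positive definite

The symmetric matrix is A = [[26, 11, 8], [11, 21, 8], [8, 8, 4]].
Congruent diagonalization of A (simultaneous row and column reduction) yields pivots 26, 425/26, 4/17.
Counting signs: 3 positive.
Hence Q is positive definite.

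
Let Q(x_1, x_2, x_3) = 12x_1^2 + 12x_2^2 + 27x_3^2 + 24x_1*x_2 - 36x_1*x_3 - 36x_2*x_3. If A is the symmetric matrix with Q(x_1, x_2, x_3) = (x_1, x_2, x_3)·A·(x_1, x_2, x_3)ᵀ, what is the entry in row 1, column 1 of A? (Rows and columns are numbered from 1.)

The coefficient of x_1^2 in Q is 12, and that is exactly A[1,1].

12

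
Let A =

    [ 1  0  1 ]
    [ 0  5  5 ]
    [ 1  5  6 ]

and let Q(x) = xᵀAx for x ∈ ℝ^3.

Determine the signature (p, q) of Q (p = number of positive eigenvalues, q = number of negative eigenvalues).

(2, 0)

Row-reducing A symmetrically gives the diagonal entries 1, 5, 0.
So there are 2 positive, 1 zero pivots.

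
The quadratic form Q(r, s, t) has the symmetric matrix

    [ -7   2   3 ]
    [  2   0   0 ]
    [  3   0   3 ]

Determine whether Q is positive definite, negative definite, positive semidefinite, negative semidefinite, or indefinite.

Applying the same elementary operations to the rows and columns of A produces a congruent diagonal matrix with entries -7, 4/7, 3.
That gives 2 positive, 1 negative pivots.
Hence Q is indefinite.

indefinite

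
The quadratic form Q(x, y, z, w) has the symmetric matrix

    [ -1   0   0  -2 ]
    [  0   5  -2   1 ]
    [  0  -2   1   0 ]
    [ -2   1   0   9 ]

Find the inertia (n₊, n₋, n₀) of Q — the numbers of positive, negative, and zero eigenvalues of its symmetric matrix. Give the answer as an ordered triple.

(3, 1, 0)

Applying the same elementary operations to the rows and columns of A produces a congruent diagonal matrix with entries -1, 5, 1/5, 12.
Counting signs: 3 positive, 1 negative.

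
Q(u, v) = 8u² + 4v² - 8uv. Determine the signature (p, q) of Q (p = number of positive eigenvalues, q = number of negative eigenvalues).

The symmetric matrix is A = [[8, -4], [-4, 4]].
An LDLᵀ factorisation of A has diagonal entries 8, 2.
So there are 2 positive pivots.

(2, 0)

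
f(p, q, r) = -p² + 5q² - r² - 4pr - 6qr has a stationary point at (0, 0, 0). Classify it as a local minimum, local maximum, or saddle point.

saddle point

The Hessian at the origin is H = [[-2, 0, -4], [0, 10, -6], [-4, -6, -2]].
Congruent diagonalization of H (simultaneous row and column reduction) yields pivots -2, 10, 12/5.
Counting signs: 2 positive, 1 negative.
H is indefinite, so the origin is a saddle point.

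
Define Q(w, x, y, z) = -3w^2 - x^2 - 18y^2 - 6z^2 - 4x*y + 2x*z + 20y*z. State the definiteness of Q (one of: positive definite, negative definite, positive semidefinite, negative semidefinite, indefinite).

negative definite

The associated matrix is A = [[-3, 0, 0, 0], [0, -1, -2, 1], [0, -2, -18, 10], [0, 1, 10, -6]].
Row-reducing A symmetrically gives the diagonal entries -3, -1, -14, -3/7.
So there are 4 negative pivots.
Hence Q is negative definite.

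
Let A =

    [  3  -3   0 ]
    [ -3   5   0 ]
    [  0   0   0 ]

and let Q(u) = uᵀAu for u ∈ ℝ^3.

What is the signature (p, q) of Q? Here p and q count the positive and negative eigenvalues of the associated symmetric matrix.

(2, 0)

Row-reducing A symmetrically gives the diagonal entries 3, 2, 0.
Counting signs: 2 positive, 1 zero.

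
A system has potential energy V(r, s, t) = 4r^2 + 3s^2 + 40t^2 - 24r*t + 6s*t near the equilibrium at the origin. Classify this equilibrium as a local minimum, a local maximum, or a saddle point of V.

local minimum

The Hessian at the origin is H = [[8, 0, -24], [0, 6, 6], [-24, 6, 80]].
An LDLᵀ factorisation of H has diagonal entries 8, 6, 2.
Counting signs: 3 positive.
H is positive definite, so the origin is a strict local minimum.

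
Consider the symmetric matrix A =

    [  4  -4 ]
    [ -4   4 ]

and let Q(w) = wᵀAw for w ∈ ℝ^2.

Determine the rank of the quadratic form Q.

1

Congruent diagonalization of A (simultaneous row and column reduction) yields pivots 4, 0.
Counting signs: 1 positive, 1 zero.
The rank is the number of nonzero pivots: 1.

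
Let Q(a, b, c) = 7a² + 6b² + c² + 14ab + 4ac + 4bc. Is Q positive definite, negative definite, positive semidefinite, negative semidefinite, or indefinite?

indefinite

The associated matrix is A = [[7, 7, 2], [7, 6, 2], [2, 2, 1]].
Row-reducing A symmetrically gives the diagonal entries 7, -1, 3/7.
Counting signs: 2 positive, 1 negative.
Hence Q is indefinite.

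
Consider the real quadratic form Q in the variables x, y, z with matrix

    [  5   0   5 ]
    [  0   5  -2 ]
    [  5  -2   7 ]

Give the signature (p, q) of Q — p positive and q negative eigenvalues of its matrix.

(3, 0)

Symmetric row and column elimination reduces A to a congruent diagonal form with pivots 5, 5, 6/5.
That gives 3 positive pivots.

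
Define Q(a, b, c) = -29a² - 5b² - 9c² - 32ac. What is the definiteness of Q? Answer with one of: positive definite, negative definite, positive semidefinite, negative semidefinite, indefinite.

The associated matrix is A = [[-29, 0, -16], [0, -5, 0], [-16, 0, -9]].
Row-reducing A symmetrically gives the diagonal entries -29, -5, -5/29.
So there are 3 negative pivots.
Hence Q is negative definite.

negative definite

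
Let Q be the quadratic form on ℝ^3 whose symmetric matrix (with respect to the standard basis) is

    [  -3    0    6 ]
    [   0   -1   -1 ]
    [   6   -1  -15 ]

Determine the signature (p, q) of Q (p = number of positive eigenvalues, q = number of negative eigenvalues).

(0, 3)

Congruent diagonalization of A (simultaneous row and column reduction) yields pivots -3, -1, -2.
That gives 3 negative pivots.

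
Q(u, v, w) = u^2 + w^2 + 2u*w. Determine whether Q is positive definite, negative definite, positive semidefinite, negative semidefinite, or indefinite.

The associated matrix is A = [[1, 0, 1], [0, 0, 0], [1, 0, 1]].
Symmetric row and column elimination reduces A to a congruent diagonal form with pivots 1, 0, 0.
That gives 1 positive, 2 zero pivots.
Hence Q is positive semidefinite.

positive semidefinite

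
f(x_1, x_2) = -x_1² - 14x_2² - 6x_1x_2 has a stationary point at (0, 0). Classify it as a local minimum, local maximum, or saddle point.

local maximum

The Hessian at the origin is H = [[-2, -6], [-6, -28]].
det H = -2·-28 − (-6)² = 20 > 0 and H[1,1] = -2 < 0, so H is negative definite.
Therefore the origin is a local maximum.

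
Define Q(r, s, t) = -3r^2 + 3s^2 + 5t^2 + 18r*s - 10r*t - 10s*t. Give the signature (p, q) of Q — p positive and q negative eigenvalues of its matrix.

Write A = [[-3, 9, -5], [9, 3, -5], [-5, -5, 5]].
Row-reducing A symmetrically gives the diagonal entries -3, 30, 0.
Counting signs: 1 positive, 1 negative, 1 zero.

(1, 1)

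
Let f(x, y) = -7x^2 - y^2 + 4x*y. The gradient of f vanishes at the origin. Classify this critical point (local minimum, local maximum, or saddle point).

The Hessian at the origin is H = [[-14, 4], [4, -2]].
det H = -14·-2 − (4)² = 12 > 0 and H[1,1] = -14 < 0, so H is negative definite.
Therefore the origin is a local maximum.

local maximum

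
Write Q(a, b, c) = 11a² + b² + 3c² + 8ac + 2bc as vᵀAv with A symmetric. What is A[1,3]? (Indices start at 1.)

The coefficient of a·c in Q is 8. For a symmetric A this equals A[1,3] + A[3,1] = 2·A[1,3].
So A[1,3] = 8/2 = 4.

4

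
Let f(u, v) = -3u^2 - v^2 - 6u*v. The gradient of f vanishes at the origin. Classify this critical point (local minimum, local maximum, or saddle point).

The Hessian at the origin is H = [[-6, -6], [-6, -2]].
det H = -6·-2 − (-6)² = -24 < 0, so H is indefinite.
Therefore the origin is a saddle point.

saddle point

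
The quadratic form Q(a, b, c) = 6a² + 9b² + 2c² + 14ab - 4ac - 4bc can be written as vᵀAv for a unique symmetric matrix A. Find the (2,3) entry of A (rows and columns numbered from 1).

-2

The coefficient of b·c in Q is -4. For a symmetric A this equals A[2,3] + A[3,2] = 2·A[2,3].
So A[2,3] = -4/2 = -2.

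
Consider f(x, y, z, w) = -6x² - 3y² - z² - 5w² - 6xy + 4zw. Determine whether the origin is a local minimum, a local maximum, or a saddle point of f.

local maximum

The Hessian at the origin is H = [[-12, -6, 0, 0], [-6, -6, 0, 0], [0, 0, -2, 4], [0, 0, 4, -10]].
Congruent diagonalization of H (simultaneous row and column reduction) yields pivots -12, -3, -2, -2.
That gives 4 negative pivots.
H is negative definite, so the origin is a strict local maximum.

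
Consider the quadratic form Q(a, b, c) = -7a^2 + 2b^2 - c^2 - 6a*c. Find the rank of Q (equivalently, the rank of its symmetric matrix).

The associated matrix is A = [[-7, 0, -3], [0, 2, 0], [-3, 0, -1]].
Applying the same elementary operations to the rows and columns of A produces a congruent diagonal matrix with entries -7, 2, 2/7.
That gives 2 positive, 1 negative pivots.
The rank is the number of nonzero pivots: 3.

3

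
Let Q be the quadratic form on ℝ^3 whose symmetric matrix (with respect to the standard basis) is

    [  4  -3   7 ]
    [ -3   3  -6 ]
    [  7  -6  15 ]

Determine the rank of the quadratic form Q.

3

Applying the same elementary operations to the rows and columns of A produces a congruent diagonal matrix with entries 4, 3/4, 2.
Counting signs: 3 positive.
The rank is the number of nonzero pivots: 3.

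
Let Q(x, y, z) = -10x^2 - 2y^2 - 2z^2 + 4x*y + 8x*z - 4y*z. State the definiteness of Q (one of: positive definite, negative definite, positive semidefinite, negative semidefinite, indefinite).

Write A = [[-10, 2, 4], [2, -2, -2], [4, -2, -2]].
Congruent diagonalization of A (simultaneous row and column reduction) yields pivots -10, -8/5, 1/2.
So there are 1 positive, 2 negative pivots.
Hence Q is indefinite.

indefinite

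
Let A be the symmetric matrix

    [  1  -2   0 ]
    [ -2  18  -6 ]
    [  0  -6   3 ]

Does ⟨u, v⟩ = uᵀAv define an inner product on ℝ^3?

yes

Leading principal minors: Δ_1 = 1, Δ_2 = 14, Δ_3 = 6.
All leading principal minors are positive, so by Sylvester's criterion Q is positive definite.
⟨·,·⟩ is an inner product exactly when A is positive definite.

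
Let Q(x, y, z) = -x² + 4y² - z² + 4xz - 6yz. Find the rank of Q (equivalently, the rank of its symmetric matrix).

3

The symmetric matrix is A = [[-1, 0, 2], [0, 4, -3], [2, -3, -1]].
An LDLᵀ factorisation of A has diagonal entries -1, 4, 3/4.
So there are 2 positive, 1 negative pivots.
The rank is the number of nonzero pivots: 3.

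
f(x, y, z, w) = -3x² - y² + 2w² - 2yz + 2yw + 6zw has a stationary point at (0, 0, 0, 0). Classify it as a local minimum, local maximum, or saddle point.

saddle point

The Hessian at the origin is H = [[-6, 0, 0, 0], [0, -2, -2, 2], [0, -2, 0, 6], [0, 2, 6, 4]].
Applying the same elementary operations to the rows and columns of H produces a congruent diagonal matrix with entries -6, -2, 2, -2.
That gives 1 positive, 3 negative pivots.
H is indefinite, so the origin is a saddle point.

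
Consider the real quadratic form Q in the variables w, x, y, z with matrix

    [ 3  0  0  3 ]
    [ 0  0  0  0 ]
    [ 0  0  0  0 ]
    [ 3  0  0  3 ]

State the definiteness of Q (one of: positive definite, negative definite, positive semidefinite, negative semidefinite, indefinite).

positive semidefinite

Row-reducing A symmetrically gives the diagonal entries 3, 0, 0, 0.
That gives 1 positive, 3 zero pivots.
Hence Q is positive semidefinite.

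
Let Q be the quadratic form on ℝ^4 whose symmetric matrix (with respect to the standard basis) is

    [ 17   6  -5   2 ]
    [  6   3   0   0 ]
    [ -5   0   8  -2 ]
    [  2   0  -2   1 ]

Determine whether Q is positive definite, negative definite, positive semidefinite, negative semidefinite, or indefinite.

Leading principal minors: Δ_1 = 17, Δ_2 = 15, Δ_3 = 45, Δ_4 = 9.
All leading principal minors are positive, so by Sylvester's criterion Q is positive definite.

positive definite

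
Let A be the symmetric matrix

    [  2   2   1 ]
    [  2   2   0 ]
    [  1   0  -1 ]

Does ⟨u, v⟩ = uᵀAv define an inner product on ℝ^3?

A is congruent to a diagonal matrix with 2 positive, 1 negative and 0 zero entries, so Q is indefinite.
⟨·,·⟩ is an inner product exactly when A is positive definite.

no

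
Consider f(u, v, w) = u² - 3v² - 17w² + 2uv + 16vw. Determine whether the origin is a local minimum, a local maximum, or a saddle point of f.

The Hessian at the origin is H = [[2, 2, 0], [2, -6, 16], [0, 16, -34]].
Symmetric row and column elimination reduces H to a congruent diagonal form with pivots 2, -8, -2.
So there are 1 positive, 2 negative pivots.
H is indefinite, so the origin is a saddle point.

saddle point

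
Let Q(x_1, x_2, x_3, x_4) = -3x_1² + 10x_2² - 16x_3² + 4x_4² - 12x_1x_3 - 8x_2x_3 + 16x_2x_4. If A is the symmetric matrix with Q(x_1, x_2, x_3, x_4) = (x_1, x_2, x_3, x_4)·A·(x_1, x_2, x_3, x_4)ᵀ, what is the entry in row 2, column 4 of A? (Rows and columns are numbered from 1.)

8

The coefficient of x_2·x_4 in Q is 16. For a symmetric A this equals A[2,4] + A[4,2] = 2·A[2,4].
So A[2,4] = 16/2 = 8.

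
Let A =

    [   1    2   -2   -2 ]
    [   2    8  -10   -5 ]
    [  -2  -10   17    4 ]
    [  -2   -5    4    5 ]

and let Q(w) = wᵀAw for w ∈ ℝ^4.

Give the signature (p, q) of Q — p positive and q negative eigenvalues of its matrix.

(4, 0)

An LDLᵀ factorisation of A has diagonal entries 1, 4, 4, 3/16.
Counting signs: 4 positive.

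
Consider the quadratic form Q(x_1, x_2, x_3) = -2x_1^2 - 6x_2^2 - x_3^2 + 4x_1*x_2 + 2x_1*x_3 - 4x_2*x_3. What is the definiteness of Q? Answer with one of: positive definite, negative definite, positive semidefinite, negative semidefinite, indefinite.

The associated matrix is A = [[-2, 2, 1], [2, -6, -2], [1, -2, -1]].
Row-reducing A symmetrically gives the diagonal entries -2, -4, -1/4.
Counting signs: 3 negative.
Hence Q is negative definite.

negative definite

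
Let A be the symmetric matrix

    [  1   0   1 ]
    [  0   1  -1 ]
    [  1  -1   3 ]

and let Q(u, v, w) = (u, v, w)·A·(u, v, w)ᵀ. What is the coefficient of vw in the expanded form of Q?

-2

The coefficient of vw is A[2,3] + A[3,2] = 2·(-1) = -2.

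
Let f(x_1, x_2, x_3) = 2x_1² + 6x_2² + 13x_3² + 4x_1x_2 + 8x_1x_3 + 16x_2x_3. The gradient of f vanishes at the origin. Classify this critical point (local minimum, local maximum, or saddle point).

The Hessian at the origin is H = [[4, 4, 8], [4, 12, 16], [8, 16, 26]].
Congruent diagonalization of H (simultaneous row and column reduction) yields pivots 4, 8, 2.
That gives 3 positive pivots.
H is positive definite, so the origin is a strict local minimum.

local minimum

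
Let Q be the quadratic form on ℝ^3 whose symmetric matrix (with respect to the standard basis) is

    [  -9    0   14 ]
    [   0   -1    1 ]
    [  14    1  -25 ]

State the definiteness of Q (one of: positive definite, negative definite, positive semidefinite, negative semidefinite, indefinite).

Symmetric row and column elimination reduces A to a congruent diagonal form with pivots -9, -1, -20/9.
Counting signs: 3 negative.
Hence Q is negative definite.

negative definite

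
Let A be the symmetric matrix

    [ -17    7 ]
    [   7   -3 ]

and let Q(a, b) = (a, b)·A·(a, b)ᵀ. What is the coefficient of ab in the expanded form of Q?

The coefficient of ab is A[1,2] + A[2,1] = 2·7 = 14.

14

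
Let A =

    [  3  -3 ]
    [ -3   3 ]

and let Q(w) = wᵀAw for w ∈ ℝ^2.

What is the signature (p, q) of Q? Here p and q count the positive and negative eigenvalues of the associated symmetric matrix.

(1, 0)

Row-reducing A symmetrically gives the diagonal entries 3, 0.
That gives 1 positive, 1 zero pivots.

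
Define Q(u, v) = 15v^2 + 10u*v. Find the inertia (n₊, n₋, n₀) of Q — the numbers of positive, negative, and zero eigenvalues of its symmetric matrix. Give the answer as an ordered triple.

(1, 1, 0)

The symmetric matrix is A = [[0, 5], [5, 15]].
By Sylvester's law of inertia any congruent diagonalization of A has 1 positive, 1 negative and 0 zero entries.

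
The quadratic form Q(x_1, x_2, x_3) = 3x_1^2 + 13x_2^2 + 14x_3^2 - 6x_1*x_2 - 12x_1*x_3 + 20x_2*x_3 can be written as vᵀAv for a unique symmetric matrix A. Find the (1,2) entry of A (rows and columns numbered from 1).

-3

The coefficient of x_1·x_2 in Q is -6. For a symmetric A this equals A[1,2] + A[2,1] = 2·A[1,2].
So A[1,2] = -6/2 = -3.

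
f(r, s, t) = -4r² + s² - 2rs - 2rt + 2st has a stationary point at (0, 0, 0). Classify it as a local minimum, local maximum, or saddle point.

saddle point

The Hessian at the origin is H = [[-8, -2, -2], [-2, 2, 2], [-2, 2, 0]].
Symmetric row and column elimination reduces H to a congruent diagonal form with pivots -8, 5/2, -2.
Counting signs: 1 positive, 2 negative.
H is indefinite, so the origin is a saddle point.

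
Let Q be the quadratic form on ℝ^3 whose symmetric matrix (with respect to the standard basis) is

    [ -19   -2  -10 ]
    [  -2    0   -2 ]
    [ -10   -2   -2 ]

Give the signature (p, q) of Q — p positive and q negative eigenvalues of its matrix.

(1, 2)

An LDLᵀ factorisation of A has diagonal entries -19, 4/19, -1.
That gives 1 positive, 2 negative pivots.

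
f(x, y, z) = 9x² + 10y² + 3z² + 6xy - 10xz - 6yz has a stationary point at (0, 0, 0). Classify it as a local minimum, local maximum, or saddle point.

local minimum

The Hessian at the origin is H = [[18, 6, -10], [6, 20, -6], [-10, -6, 6]].
An LDLᵀ factorisation of H has diagonal entries 18, 18, 4/81.
That gives 3 positive pivots.
H is positive definite, so the origin is a strict local minimum.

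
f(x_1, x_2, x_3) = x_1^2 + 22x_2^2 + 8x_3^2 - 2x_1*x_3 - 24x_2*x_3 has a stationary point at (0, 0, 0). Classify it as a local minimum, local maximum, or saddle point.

local minimum

The Hessian at the origin is H = [[2, 0, -2], [0, 44, -24], [-2, -24, 16]].
Symmetric row and column elimination reduces H to a congruent diagonal form with pivots 2, 44, 10/11.
That gives 3 positive pivots.
H is positive definite, so the origin is a strict local minimum.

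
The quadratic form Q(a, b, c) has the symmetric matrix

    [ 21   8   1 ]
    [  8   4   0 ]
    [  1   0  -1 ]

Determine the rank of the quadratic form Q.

3

Row-reducing A symmetrically gives the diagonal entries 21, 20/21, -6/5.
Counting signs: 2 positive, 1 negative.
The rank is the number of nonzero pivots: 3.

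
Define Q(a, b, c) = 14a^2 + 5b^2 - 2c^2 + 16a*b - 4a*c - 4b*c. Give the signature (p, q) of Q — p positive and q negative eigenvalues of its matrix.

The symmetric matrix is A = [[14, 8, -2], [8, 5, -2], [-2, -2, -2]].
Applying the same elementary operations to the rows and columns of A produces a congruent diagonal matrix with entries 14, 3/7, -4.
That gives 2 positive, 1 negative pivots.

(2, 1)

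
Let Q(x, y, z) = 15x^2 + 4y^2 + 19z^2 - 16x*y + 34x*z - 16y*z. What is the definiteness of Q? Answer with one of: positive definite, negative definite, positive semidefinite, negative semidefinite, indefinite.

Write A = [[15, -8, 17], [-8, 4, -8], [17, -8, 19]].
Applying the same elementary operations to the rows and columns of A produces a congruent diagonal matrix with entries 15, -4/15, 4.
Counting signs: 2 positive, 1 negative.
Hence Q is indefinite.

indefinite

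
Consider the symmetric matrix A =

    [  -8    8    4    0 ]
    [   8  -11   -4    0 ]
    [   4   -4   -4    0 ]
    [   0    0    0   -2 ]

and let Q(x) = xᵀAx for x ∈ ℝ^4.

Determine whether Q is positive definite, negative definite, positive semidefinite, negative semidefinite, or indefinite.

negative definite

Leading principal minors: Δ_1 = -8, Δ_2 = 24, Δ_3 = -48, Δ_4 = 96.
The signs alternate starting with Δ_1 < 0, so by Sylvester's criterion Q is negative definite.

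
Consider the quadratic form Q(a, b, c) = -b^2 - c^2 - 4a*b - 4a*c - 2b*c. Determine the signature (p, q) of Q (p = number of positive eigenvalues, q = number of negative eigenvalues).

(1, 1)

The symmetric matrix is A = [[0, -2, -2], [-2, -1, -1], [-2, -1, -1]].
By Sylvester's law of inertia any congruent diagonalization of A has 1 positive, 1 negative and 1 zero entries.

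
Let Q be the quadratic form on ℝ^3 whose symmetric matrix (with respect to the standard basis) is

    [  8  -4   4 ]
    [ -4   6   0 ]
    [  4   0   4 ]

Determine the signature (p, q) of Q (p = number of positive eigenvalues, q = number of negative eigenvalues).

An LDLᵀ factorisation of A has diagonal entries 8, 4, 1.
Counting signs: 3 positive.

(3, 0)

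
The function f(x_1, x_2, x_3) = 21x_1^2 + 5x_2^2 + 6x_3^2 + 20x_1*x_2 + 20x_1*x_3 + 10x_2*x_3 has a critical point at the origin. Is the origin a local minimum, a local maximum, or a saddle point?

local minimum

The Hessian at the origin is H = [[42, 20, 20], [20, 10, 10], [20, 10, 12]].
Row-reducing H symmetrically gives the diagonal entries 42, 10/21, 2.
So there are 3 positive pivots.
H is positive definite, so the origin is a strict local minimum.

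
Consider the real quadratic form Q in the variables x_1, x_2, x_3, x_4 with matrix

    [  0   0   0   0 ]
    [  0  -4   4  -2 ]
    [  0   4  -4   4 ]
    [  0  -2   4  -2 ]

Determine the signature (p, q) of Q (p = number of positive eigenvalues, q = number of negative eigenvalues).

By Sylvester's law of inertia any congruent diagonalization of A has 1 positive, 2 negative and 1 zero entries.

(1, 2)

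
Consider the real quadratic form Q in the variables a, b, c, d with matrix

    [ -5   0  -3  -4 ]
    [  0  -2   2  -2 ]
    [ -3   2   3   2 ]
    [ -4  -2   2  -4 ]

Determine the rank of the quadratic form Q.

4

Congruent diagonalization of A (simultaneous row and column reduction) yields pivots -5, -2, 34/5, 6/17.
So there are 2 positive, 2 negative pivots.
The rank is the number of nonzero pivots: 4.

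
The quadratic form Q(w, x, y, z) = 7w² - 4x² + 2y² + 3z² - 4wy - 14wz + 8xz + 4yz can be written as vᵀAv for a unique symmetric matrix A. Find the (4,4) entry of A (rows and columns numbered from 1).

3

The coefficient of z² in Q is 3, and that is exactly A[4,4].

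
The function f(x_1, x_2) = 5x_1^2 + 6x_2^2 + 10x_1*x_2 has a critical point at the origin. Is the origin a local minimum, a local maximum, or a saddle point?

local minimum

The Hessian at the origin is H = [[10, 10], [10, 12]].
det H = 10·12 − (10)² = 20 > 0 and H[1,1] = 10 > 0, so H is positive definite.
Therefore the origin is a local minimum.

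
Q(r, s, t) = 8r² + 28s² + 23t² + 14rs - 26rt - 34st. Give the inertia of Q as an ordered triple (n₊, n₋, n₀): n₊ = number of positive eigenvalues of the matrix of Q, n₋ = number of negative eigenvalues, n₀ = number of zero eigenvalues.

The associated matrix is A = [[8, 7, -13], [7, 28, -17], [-13, -17, 23]].
Applying the same elementary operations to the rows and columns of A produces a congruent diagonal matrix with entries 8, 175/8, 3/7.
So there are 3 positive pivots.

(3, 0, 0)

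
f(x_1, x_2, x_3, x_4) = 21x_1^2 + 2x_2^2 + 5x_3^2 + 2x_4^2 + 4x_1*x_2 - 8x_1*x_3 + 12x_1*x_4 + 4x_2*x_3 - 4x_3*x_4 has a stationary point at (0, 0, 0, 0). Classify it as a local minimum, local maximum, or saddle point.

The Hessian at the origin is H = [[42, 4, -8, 12], [4, 4, 4, 0], [-8, 4, 10, -4], [12, 0, -4, 4]].
Symmetric row and column elimination reduces H to a congruent diagonal form with pivots 42, 76/21, 42/19, 4/21.
So there are 4 positive pivots.
H is positive definite, so the origin is a strict local minimum.

local minimum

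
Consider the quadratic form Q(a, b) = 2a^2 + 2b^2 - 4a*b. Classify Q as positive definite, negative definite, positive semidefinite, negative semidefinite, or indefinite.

positive semidefinite

The symmetric matrix is A = [[2, -2], [-2, 2]].
Applying the same elementary operations to the rows and columns of A produces a congruent diagonal matrix with entries 2, 0.
Counting signs: 1 positive, 1 zero.
Hence Q is positive semidefinite.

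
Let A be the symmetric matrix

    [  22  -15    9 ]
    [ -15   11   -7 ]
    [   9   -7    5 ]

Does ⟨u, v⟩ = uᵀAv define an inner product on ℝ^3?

Symmetric row and column elimination reduces A to a congruent diagonal form with pivots 22, 17/22, 6/17.
Counting signs: 3 positive.
Hence Q is positive definite.
⟨·,·⟩ is an inner product exactly when A is positive definite.

yes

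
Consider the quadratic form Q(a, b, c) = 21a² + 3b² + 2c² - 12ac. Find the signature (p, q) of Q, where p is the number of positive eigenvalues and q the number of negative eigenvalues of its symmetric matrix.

(3, 0)

The associated matrix is A = [[21, 0, -6], [0, 3, 0], [-6, 0, 2]].
An LDLᵀ factorisation of A has diagonal entries 21, 3, 2/7.
That gives 3 positive pivots.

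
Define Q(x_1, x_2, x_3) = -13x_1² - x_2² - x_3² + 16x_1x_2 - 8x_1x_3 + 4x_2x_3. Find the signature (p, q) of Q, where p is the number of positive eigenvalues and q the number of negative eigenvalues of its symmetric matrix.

The symmetric matrix is A = [[-13, 8, -4], [8, -1, 2], [-4, 2, -1]].
Congruent diagonalization of A (simultaneous row and column reduction) yields pivots -13, 51/13, 3/17.
Counting signs: 2 positive, 1 negative.

(2, 1)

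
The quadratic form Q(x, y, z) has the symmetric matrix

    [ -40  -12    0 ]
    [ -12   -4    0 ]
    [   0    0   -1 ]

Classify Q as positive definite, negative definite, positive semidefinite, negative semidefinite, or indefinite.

An LDLᵀ factorisation of A has diagonal entries -40, -2/5, -1.
Counting signs: 3 negative.
Hence Q is negative definite.

negative definite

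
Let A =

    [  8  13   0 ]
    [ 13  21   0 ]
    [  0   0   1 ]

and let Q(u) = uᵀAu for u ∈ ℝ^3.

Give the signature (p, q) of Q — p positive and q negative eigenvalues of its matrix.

An LDLᵀ factorisation of A has diagonal entries 8, -1/8, 1.
So there are 2 positive, 1 negative pivots.

(2, 1)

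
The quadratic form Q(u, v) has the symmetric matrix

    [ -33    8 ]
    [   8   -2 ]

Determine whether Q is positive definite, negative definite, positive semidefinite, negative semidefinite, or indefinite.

negative definite

Leading principal minors: Δ_1 = -33, Δ_2 = 2.
The signs alternate starting with Δ_1 < 0, so by Sylvester's criterion Q is negative definite.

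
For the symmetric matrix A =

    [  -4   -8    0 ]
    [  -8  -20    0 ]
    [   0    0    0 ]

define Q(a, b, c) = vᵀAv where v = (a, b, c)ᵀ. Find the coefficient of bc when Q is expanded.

The coefficient of bc is A[2,3] + A[3,2] = 2·0 = 0.

0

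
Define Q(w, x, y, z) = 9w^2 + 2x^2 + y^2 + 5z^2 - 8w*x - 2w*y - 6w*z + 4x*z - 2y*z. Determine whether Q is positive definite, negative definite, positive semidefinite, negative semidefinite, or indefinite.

The symmetric matrix is A = [[9, -4, -1, -3], [-4, 2, 0, 2], [-1, 0, 1, -1], [-3, 2, -1, 5]].
Symmetric row and column elimination reduces A to a congruent diagonal form with pivots 9, 2/9, 0, 2.
Counting signs: 3 positive, 1 zero.
Hence Q is positive semidefinite.

positive semidefinite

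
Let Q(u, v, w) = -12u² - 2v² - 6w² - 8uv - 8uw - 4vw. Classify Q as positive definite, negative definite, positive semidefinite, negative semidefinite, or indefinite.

negative definite

The symmetric matrix is A = [[-12, -4, -4], [-4, -2, -2], [-4, -2, -6]].
Applying the same elementary operations to the rows and columns of A produces a congruent diagonal matrix with entries -12, -2/3, -4.
That gives 3 negative pivots.
Hence Q is negative definite.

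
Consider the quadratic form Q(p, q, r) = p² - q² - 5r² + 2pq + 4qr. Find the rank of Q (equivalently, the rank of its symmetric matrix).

The symmetric matrix is A = [[1, 1, 0], [1, -1, 2], [0, 2, -5]].
Symmetric row and column elimination reduces A to a congruent diagonal form with pivots 1, -2, -3.
That gives 1 positive, 2 negative pivots.
The rank is the number of nonzero pivots: 3.

3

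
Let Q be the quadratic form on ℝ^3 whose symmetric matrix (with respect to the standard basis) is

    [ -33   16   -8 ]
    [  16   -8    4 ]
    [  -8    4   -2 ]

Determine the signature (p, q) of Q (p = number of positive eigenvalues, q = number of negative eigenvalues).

Symmetric row and column elimination reduces A to a congruent diagonal form with pivots -33, -8/33, 0.
That gives 2 negative, 1 zero pivots.

(0, 2)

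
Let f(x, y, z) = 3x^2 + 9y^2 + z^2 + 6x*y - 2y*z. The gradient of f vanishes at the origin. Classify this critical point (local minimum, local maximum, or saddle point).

The Hessian at the origin is H = [[6, 6, 0], [6, 18, -2], [0, -2, 2]].
Applying the same elementary operations to the rows and columns of H produces a congruent diagonal matrix with entries 6, 12, 5/3.
That gives 3 positive pivots.
H is positive definite, so the origin is a strict local minimum.

local minimum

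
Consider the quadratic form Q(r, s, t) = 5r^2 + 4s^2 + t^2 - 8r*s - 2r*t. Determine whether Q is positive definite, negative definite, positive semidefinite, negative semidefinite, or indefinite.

The associated matrix is A = [[5, -4, -1], [-4, 4, 0], [-1, 0, 1]].
Symmetric row and column elimination reduces A to a congruent diagonal form with pivots 5, 4/5, 0.
That gives 2 positive, 1 zero pivots.
Hence Q is positive semidefinite.

positive semidefinite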